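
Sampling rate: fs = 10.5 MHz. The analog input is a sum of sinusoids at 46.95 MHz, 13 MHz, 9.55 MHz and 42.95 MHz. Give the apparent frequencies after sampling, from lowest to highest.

0.95 MHz, 2.5 MHz, 4.95 MHz

fs/2 = 5.25 MHz.
46.95 MHz mod fs = 4.95 MHz.
4.95 MHz ≤ fs/2 = 5.25 MHz, appears at 4.95 MHz.
13 MHz mod fs = 2.5 MHz.
2.5 MHz ≤ fs/2 = 5.25 MHz, appears at 2.5 MHz.
9.55 MHz > fs/2 = 5.25 MHz, folds to fs − 9.55 MHz = 0.95 MHz.
42.95 MHz mod fs = 0.95 MHz.
0.95 MHz ≤ fs/2 = 5.25 MHz, appears at 0.95 MHz.
Distinct values: {0.95 MHz, 2.5 MHz, 4.95 MHz}.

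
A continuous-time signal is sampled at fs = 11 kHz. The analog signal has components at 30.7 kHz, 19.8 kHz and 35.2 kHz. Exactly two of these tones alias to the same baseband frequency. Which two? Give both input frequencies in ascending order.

19.8 kHz, 35.2 kHz

fs/2 = 5.5 kHz.
30.7 kHz mod fs = 8.7 kHz.
8.7 kHz > fs/2 = 5.5 kHz, folds to fs − 8.7 kHz = 2.3 kHz.
19.8 kHz mod fs = 8.8 kHz.
8.8 kHz > fs/2 = 5.5 kHz, folds to fs − 8.8 kHz = 2.2 kHz.
35.2 kHz mod fs = 2.2 kHz.
2.2 kHz ≤ fs/2 = 5.5 kHz, appears at 2.2 kHz.
19.8 kHz and 35.2 kHz both map to 2.2 kHz.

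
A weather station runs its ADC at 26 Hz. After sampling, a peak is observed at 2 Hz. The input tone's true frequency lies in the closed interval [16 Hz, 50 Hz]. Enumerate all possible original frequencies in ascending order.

Frequencies that alias to 2 Hz are k·fs ± 2 Hz for integer k ≥ 0.
k=0: 2 Hz.
k=1: 24 Hz, 28 Hz.
k=2: 50 Hz, 54 Hz.
k=3: 76 Hz, 80 Hz.
Within [16 Hz, 50 Hz]: 24 Hz, 28 Hz, 50 Hz.

24 Hz, 28 Hz, 50 Hz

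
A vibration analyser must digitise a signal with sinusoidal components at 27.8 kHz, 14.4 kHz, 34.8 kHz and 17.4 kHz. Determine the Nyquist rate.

69.6 kHz

Highest-frequency component: 34.8 kHz.
Nyquist rate = 2 × 34.8 kHz = 69.6 kHz.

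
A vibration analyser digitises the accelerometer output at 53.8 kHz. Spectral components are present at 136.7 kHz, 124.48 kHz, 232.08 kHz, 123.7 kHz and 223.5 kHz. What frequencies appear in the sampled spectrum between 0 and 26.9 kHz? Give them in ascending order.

8.3 kHz, 16.1 kHz, 16.88 kHz, 24.7 kHz

fs/2 = 26.9 kHz.
136.7 kHz mod fs = 29.1 kHz.
29.1 kHz > fs/2 = 26.9 kHz, folds to fs − 29.1 kHz = 24.7 kHz.
124.48 kHz mod fs = 16.88 kHz.
16.88 kHz ≤ fs/2 = 26.9 kHz, appears at 16.88 kHz.
232.08 kHz mod fs = 16.88 kHz.
16.88 kHz ≤ fs/2 = 26.9 kHz, appears at 16.88 kHz.
123.7 kHz mod fs = 16.1 kHz.
16.1 kHz ≤ fs/2 = 26.9 kHz, appears at 16.1 kHz.
223.5 kHz mod fs = 8.3 kHz.
8.3 kHz ≤ fs/2 = 26.9 kHz, appears at 8.3 kHz.
Distinct values: {8.3 kHz, 16.1 kHz, 16.88 kHz, 24.7 kHz}.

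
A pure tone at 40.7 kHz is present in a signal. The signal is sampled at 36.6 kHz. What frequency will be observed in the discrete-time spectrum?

40.7 kHz mod fs = 4.1 kHz.
4.1 kHz ≤ fs/2 = 18.3 kHz, appears at 4.1 kHz.

4.1 kHz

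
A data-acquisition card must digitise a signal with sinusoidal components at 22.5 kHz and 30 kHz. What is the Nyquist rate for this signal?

60 kHz

Highest-frequency component: 30 kHz.
Nyquist rate = 2 × 30 kHz = 60 kHz.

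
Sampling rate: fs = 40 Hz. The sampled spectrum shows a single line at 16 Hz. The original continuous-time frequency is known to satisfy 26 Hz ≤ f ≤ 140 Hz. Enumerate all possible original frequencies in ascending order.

56 Hz, 64 Hz, 96 Hz, 104 Hz, 136 Hz

Frequencies that alias to 16 Hz are k·fs ± 16 Hz for integer k ≥ 0.
k=0: 16 Hz.
k=1: 24 Hz, 56 Hz.
k=2: 64 Hz, 96 Hz.
k=3: 104 Hz, 136 Hz.
k=4: 144 Hz, 176 Hz.
Within [26 Hz, 140 Hz]: 56 Hz, 64 Hz, 96 Hz, 104 Hz, 136 Hz.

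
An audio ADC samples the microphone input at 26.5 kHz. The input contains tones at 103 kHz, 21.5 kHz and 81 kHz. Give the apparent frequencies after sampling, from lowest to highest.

fs/2 = 13.25 kHz.
103 kHz mod fs = 23.5 kHz.
23.5 kHz > fs/2 = 13.25 kHz, folds to fs − 23.5 kHz = 3 kHz.
21.5 kHz > fs/2 = 13.25 kHz, folds to fs − 21.5 kHz = 5 kHz.
81 kHz mod fs = 1.5 kHz.
1.5 kHz ≤ fs/2 = 13.25 kHz, appears at 1.5 kHz.
Distinct values: {1.5 kHz, 3 kHz, 5 kHz}.

1.5 kHz, 3 kHz, 5 kHz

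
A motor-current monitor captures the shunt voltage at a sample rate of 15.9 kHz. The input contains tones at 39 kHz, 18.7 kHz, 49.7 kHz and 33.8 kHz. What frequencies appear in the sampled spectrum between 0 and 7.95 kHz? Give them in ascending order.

2 kHz, 2.8 kHz, 7.2 kHz

fs/2 = 7.95 kHz.
39 kHz mod fs = 7.2 kHz.
7.2 kHz ≤ fs/2 = 7.95 kHz, appears at 7.2 kHz.
18.7 kHz mod fs = 2.8 kHz.
2.8 kHz ≤ fs/2 = 7.95 kHz, appears at 2.8 kHz.
49.7 kHz mod fs = 2 kHz.
2 kHz ≤ fs/2 = 7.95 kHz, appears at 2 kHz.
33.8 kHz mod fs = 2 kHz.
2 kHz ≤ fs/2 = 7.95 kHz, appears at 2 kHz.
Distinct values: {2 kHz, 2.8 kHz, 7.2 kHz}.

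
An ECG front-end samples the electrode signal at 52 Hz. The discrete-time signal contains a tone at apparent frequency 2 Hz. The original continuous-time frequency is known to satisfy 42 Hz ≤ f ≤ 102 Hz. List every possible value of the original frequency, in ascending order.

Frequencies that alias to 2 Hz are k·fs ± 2 Hz for integer k ≥ 0.
k=0: 2 Hz.
k=1: 50 Hz, 54 Hz.
k=2: 102 Hz, 106 Hz.
k=3: 154 Hz, 158 Hz.
Within [42 Hz, 102 Hz]: 50 Hz, 54 Hz, 102 Hz.

50 Hz, 54 Hz, 102 Hz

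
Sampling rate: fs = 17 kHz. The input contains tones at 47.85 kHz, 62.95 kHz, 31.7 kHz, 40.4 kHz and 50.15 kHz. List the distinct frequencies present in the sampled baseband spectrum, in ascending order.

fs/2 = 8.5 kHz.
47.85 kHz mod fs = 13.85 kHz.
13.85 kHz > fs/2 = 8.5 kHz, folds to fs − 13.85 kHz = 3.15 kHz.
62.95 kHz mod fs = 11.95 kHz.
11.95 kHz > fs/2 = 8.5 kHz, folds to fs − 11.95 kHz = 5.05 kHz.
31.7 kHz mod fs = 14.7 kHz.
14.7 kHz > fs/2 = 8.5 kHz, folds to fs − 14.7 kHz = 2.3 kHz.
40.4 kHz mod fs = 6.4 kHz.
6.4 kHz ≤ fs/2 = 8.5 kHz, appears at 6.4 kHz.
50.15 kHz mod fs = 16.15 kHz.
16.15 kHz > fs/2 = 8.5 kHz, folds to fs − 16.15 kHz = 0.85 kHz.
Distinct values: {0.85 kHz, 2.3 kHz, 3.15 kHz, 5.05 kHz, 6.4 kHz}.

0.85 kHz, 2.3 kHz, 3.15 kHz, 5.05 kHz, 6.4 kHz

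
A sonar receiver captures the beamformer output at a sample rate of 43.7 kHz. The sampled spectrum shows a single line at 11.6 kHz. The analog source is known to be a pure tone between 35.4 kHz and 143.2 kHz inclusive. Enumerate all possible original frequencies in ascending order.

55.3 kHz, 75.8 kHz, 99 kHz, 119.5 kHz, 142.7 kHz

Frequencies that alias to 11.6 kHz are k·fs ± 11.6 kHz for integer k ≥ 0.
k=0: 11.6 kHz.
k=1: 32.1 kHz, 55.3 kHz.
k=2: 75.8 kHz, 99 kHz.
k=3: 119.5 kHz, 142.7 kHz.
k=4: 163.2 kHz, 186.4 kHz.
Within [35.4 kHz, 143.2 kHz]: 55.3 kHz, 75.8 kHz, 99 kHz, 119.5 kHz, 142.7 kHz.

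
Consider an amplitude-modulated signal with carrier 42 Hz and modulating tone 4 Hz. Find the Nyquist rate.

92 Hz

AM sidebands sit at fc ± fm = 38 Hz and 46 Hz.
Highest-frequency component: 46 Hz.
Nyquist rate = 2 × 46 Hz = 92 Hz.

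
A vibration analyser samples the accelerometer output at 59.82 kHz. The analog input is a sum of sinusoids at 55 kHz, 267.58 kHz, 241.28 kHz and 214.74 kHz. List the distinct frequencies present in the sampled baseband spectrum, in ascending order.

2 kHz, 4.82 kHz, 24.54 kHz, 28.3 kHz

fs/2 = 29.91 kHz.
55 kHz > fs/2 = 29.91 kHz, folds to fs − 55 kHz = 4.82 kHz.
267.58 kHz mod fs = 28.3 kHz.
28.3 kHz ≤ fs/2 = 29.91 kHz, appears at 28.3 kHz.
241.28 kHz mod fs = 2 kHz.
2 kHz ≤ fs/2 = 29.91 kHz, appears at 2 kHz.
214.74 kHz mod fs = 35.28 kHz.
35.28 kHz > fs/2 = 29.91 kHz, folds to fs − 35.28 kHz = 24.54 kHz.
Distinct values: {2 kHz, 4.82 kHz, 24.54 kHz, 28.3 kHz}.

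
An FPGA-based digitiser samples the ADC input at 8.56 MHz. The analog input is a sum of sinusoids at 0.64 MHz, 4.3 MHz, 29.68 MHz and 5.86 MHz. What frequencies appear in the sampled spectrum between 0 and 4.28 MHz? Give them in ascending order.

fs/2 = 4.28 MHz.
0.64 MHz ≤ fs/2 = 4.28 MHz, passes unchanged.
4.3 MHz > fs/2 = 4.28 MHz, folds to fs − 4.3 MHz = 4.26 MHz.
29.68 MHz mod fs = 4 MHz.
4 MHz ≤ fs/2 = 4.28 MHz, appears at 4 MHz.
5.86 MHz > fs/2 = 4.28 MHz, folds to fs − 5.86 MHz = 2.7 MHz.
Distinct values: {0.64 MHz, 2.7 MHz, 4 MHz, 4.26 MHz}.

0.64 MHz, 2.7 MHz, 4 MHz, 4.26 MHz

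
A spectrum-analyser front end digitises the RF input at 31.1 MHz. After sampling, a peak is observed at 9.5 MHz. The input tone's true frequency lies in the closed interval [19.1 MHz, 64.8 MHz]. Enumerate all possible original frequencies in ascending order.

21.6 MHz, 40.6 MHz, 52.7 MHz

Frequencies that alias to 9.5 MHz are k·fs ± 9.5 MHz for integer k ≥ 0.
k=0: 9.5 MHz.
k=1: 21.6 MHz, 40.6 MHz.
k=2: 52.7 MHz, 71.7 MHz.
k=3: 83.8 MHz, 102.8 MHz.
Within [19.1 MHz, 64.8 MHz]: 21.6 MHz, 40.6 MHz, 52.7 MHz.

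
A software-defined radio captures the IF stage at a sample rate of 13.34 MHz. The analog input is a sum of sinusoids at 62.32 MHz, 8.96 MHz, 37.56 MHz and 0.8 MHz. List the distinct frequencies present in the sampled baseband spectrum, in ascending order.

fs/2 = 6.67 MHz.
62.32 MHz mod fs = 8.96 MHz.
8.96 MHz > fs/2 = 6.67 MHz, folds to fs − 8.96 MHz = 4.38 MHz.
8.96 MHz > fs/2 = 6.67 MHz, folds to fs − 8.96 MHz = 4.38 MHz.
37.56 MHz mod fs = 10.88 MHz.
10.88 MHz > fs/2 = 6.67 MHz, folds to fs − 10.88 MHz = 2.46 MHz.
0.8 MHz ≤ fs/2 = 6.67 MHz, passes unchanged.
Distinct values: {0.8 MHz, 2.46 MHz, 4.38 MHz}.

0.8 MHz, 2.46 MHz, 4.38 MHz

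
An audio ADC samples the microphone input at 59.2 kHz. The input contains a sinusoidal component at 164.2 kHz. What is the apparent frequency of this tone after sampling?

13.4 kHz

164.2 kHz mod fs = 45.8 kHz.
45.8 kHz > fs/2 = 29.6 kHz, folds to fs − 45.8 kHz = 13.4 kHz.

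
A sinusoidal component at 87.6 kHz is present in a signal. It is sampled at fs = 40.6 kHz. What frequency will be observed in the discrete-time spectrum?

87.6 kHz mod fs = 6.4 kHz.
6.4 kHz ≤ fs/2 = 20.3 kHz, appears at 6.4 kHz.

6.4 kHz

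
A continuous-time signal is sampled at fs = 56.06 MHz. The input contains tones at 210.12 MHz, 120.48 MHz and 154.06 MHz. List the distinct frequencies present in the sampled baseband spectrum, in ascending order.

fs/2 = 28.03 MHz.
210.12 MHz mod fs = 41.94 MHz.
41.94 MHz > fs/2 = 28.03 MHz, folds to fs − 41.94 MHz = 14.12 MHz.
120.48 MHz mod fs = 8.36 MHz.
8.36 MHz ≤ fs/2 = 28.03 MHz, appears at 8.36 MHz.
154.06 MHz mod fs = 41.94 MHz.
41.94 MHz > fs/2 = 28.03 MHz, folds to fs − 41.94 MHz = 14.12 MHz.
Distinct values: {8.36 MHz, 14.12 MHz}.

8.36 MHz, 14.12 MHz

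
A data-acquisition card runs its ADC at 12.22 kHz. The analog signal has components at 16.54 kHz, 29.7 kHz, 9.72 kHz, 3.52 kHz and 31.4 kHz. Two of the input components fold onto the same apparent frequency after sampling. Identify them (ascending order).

fs/2 = 6.11 kHz.
16.54 kHz mod fs = 4.32 kHz.
4.32 kHz ≤ fs/2 = 6.11 kHz, appears at 4.32 kHz.
29.7 kHz mod fs = 5.26 kHz.
5.26 kHz ≤ fs/2 = 6.11 kHz, appears at 5.26 kHz.
9.72 kHz > fs/2 = 6.11 kHz, folds to fs − 9.72 kHz = 2.5 kHz.
3.52 kHz ≤ fs/2 = 6.11 kHz, passes unchanged.
31.4 kHz mod fs = 6.96 kHz.
6.96 kHz > fs/2 = 6.11 kHz, folds to fs − 6.96 kHz = 5.26 kHz.
29.7 kHz and 31.4 kHz both map to 5.26 kHz.

29.7 kHz, 31.4 kHz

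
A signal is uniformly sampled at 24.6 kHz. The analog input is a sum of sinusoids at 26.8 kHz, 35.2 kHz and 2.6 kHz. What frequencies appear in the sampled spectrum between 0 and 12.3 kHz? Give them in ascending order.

fs/2 = 12.3 kHz.
26.8 kHz mod fs = 2.2 kHz.
2.2 kHz ≤ fs/2 = 12.3 kHz, appears at 2.2 kHz.
35.2 kHz mod fs = 10.6 kHz.
10.6 kHz ≤ fs/2 = 12.3 kHz, appears at 10.6 kHz.
2.6 kHz ≤ fs/2 = 12.3 kHz, passes unchanged.
Distinct values: {2.2 kHz, 2.6 kHz, 10.6 kHz}.

2.2 kHz, 2.6 kHz, 10.6 kHz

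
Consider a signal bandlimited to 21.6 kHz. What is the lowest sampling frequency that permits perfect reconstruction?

43.2 kHz

Nyquist rate = 2 × 21.6 kHz = 43.2 kHz.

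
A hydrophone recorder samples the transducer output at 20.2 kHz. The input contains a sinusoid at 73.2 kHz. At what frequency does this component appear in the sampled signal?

73.2 kHz mod fs = 12.6 kHz.
12.6 kHz > fs/2 = 10.1 kHz, folds to fs − 12.6 kHz = 7.6 kHz.

7.6 kHz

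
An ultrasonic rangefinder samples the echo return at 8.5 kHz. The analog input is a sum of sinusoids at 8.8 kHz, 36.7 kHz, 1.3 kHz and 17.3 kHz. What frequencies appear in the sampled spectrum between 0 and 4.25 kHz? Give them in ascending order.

fs/2 = 4.25 kHz.
8.8 kHz mod fs = 0.3 kHz.
0.3 kHz ≤ fs/2 = 4.25 kHz, appears at 0.3 kHz.
36.7 kHz mod fs = 2.7 kHz.
2.7 kHz ≤ fs/2 = 4.25 kHz, appears at 2.7 kHz.
1.3 kHz ≤ fs/2 = 4.25 kHz, passes unchanged.
17.3 kHz mod fs = 0.3 kHz.
0.3 kHz ≤ fs/2 = 4.25 kHz, appears at 0.3 kHz.
Distinct values: {0.3 kHz, 1.3 kHz, 2.7 kHz}.

0.3 kHz, 1.3 kHz, 2.7 kHz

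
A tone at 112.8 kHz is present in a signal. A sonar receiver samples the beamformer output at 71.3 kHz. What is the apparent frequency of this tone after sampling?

112.8 kHz mod fs = 41.5 kHz.
41.5 kHz > fs/2 = 35.65 kHz, folds to fs − 41.5 kHz = 29.8 kHz.

29.8 kHz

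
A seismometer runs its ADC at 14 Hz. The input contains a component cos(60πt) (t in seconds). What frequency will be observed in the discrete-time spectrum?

ω = 60π rad/s → f = ω/(2π) = 30 Hz.
30 Hz mod fs = 2 Hz.
2 Hz ≤ fs/2 = 7 Hz, appears at 2 Hz.

2 Hz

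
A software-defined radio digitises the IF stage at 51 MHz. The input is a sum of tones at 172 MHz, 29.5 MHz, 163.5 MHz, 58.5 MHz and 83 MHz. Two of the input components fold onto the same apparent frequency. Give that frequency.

19 MHz

fs/2 = 25.5 MHz.
172 MHz mod fs = 19 MHz.
19 MHz ≤ fs/2 = 25.5 MHz, appears at 19 MHz.
29.5 MHz > fs/2 = 25.5 MHz, folds to fs − 29.5 MHz = 21.5 MHz.
163.5 MHz mod fs = 10.5 MHz.
10.5 MHz ≤ fs/2 = 25.5 MHz, appears at 10.5 MHz.
58.5 MHz mod fs = 7.5 MHz.
7.5 MHz ≤ fs/2 = 25.5 MHz, appears at 7.5 MHz.
83 MHz mod fs = 32 MHz.
32 MHz > fs/2 = 25.5 MHz, folds to fs − 32 MHz = 19 MHz.
83 MHz and 172 MHz both map to 19 MHz.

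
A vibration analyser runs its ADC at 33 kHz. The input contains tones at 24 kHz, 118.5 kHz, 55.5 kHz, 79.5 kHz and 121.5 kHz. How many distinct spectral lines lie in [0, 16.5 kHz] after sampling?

fs/2 = 16.5 kHz.
24 kHz > fs/2 = 16.5 kHz, folds to fs − 24 kHz = 9 kHz.
118.5 kHz mod fs = 19.5 kHz.
19.5 kHz > fs/2 = 16.5 kHz, folds to fs − 19.5 kHz = 13.5 kHz.
55.5 kHz mod fs = 22.5 kHz.
22.5 kHz > fs/2 = 16.5 kHz, folds to fs − 22.5 kHz = 10.5 kHz.
79.5 kHz mod fs = 13.5 kHz.
13.5 kHz ≤ fs/2 = 16.5 kHz, appears at 13.5 kHz.
121.5 kHz mod fs = 22.5 kHz.
22.5 kHz > fs/2 = 16.5 kHz, folds to fs − 22.5 kHz = 10.5 kHz.
Distinct values: {9 kHz, 10.5 kHz, 13.5 kHz} → 3.

3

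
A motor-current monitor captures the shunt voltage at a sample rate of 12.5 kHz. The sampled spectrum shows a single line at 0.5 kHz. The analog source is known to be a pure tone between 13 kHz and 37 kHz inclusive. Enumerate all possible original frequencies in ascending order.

13 kHz, 24.5 kHz, 25.5 kHz, 37 kHz

Frequencies that alias to 0.5 kHz are k·fs ± 0.5 kHz for integer k ≥ 0.
k=0: 0.5 kHz.
k=1: 12 kHz, 13 kHz.
k=2: 24.5 kHz, 25.5 kHz.
k=3: 37 kHz, 38 kHz.
k=4: 49.5 kHz, 50.5 kHz.
Within [13 kHz, 37 kHz]: 13 kHz, 24.5 kHz, 25.5 kHz, 37 kHz.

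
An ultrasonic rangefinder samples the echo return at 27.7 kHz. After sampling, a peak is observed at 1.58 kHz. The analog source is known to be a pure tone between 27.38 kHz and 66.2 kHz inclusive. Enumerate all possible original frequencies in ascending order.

29.28 kHz, 53.82 kHz, 56.98 kHz

Frequencies that alias to 1.58 kHz are k·fs ± 1.58 kHz for integer k ≥ 0.
k=0: 1.58 kHz.
k=1: 26.12 kHz, 29.28 kHz.
k=2: 53.82 kHz, 56.98 kHz.
k=3: 81.52 kHz, 84.68 kHz.
Within [27.38 kHz, 66.2 kHz]: 29.28 kHz, 53.82 kHz, 56.98 kHz.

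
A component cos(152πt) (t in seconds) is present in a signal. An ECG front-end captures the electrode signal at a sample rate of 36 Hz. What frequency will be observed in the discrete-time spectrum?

4 Hz

ω = 152π rad/s → f = ω/(2π) = 76 Hz.
76 Hz mod fs = 4 Hz.
4 Hz ≤ fs/2 = 18 Hz, appears at 4 Hz.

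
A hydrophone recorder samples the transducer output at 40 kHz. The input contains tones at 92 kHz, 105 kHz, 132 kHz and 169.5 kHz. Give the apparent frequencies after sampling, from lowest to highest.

fs/2 = 20 kHz.
92 kHz mod fs = 12 kHz.
12 kHz ≤ fs/2 = 20 kHz, appears at 12 kHz.
105 kHz mod fs = 25 kHz.
25 kHz > fs/2 = 20 kHz, folds to fs − 25 kHz = 15 kHz.
132 kHz mod fs = 12 kHz.
12 kHz ≤ fs/2 = 20 kHz, appears at 12 kHz.
169.5 kHz mod fs = 9.5 kHz.
9.5 kHz ≤ fs/2 = 20 kHz, appears at 9.5 kHz.
Distinct values: {9.5 kHz, 12 kHz, 15 kHz}.

9.5 kHz, 12 kHz, 15 kHz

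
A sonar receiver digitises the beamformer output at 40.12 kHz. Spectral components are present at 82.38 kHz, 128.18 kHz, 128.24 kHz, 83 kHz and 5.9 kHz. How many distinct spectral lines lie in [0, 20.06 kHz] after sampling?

fs/2 = 20.06 kHz.
82.38 kHz mod fs = 2.14 kHz.
2.14 kHz ≤ fs/2 = 20.06 kHz, appears at 2.14 kHz.
128.18 kHz mod fs = 7.82 kHz.
7.82 kHz ≤ fs/2 = 20.06 kHz, appears at 7.82 kHz.
128.24 kHz mod fs = 7.88 kHz.
7.88 kHz ≤ fs/2 = 20.06 kHz, appears at 7.88 kHz.
83 kHz mod fs = 2.76 kHz.
2.76 kHz ≤ fs/2 = 20.06 kHz, appears at 2.76 kHz.
5.9 kHz ≤ fs/2 = 20.06 kHz, passes unchanged.
Distinct values: {2.14 kHz, 2.76 kHz, 5.9 kHz, 7.82 kHz, 7.88 kHz} → 5.

5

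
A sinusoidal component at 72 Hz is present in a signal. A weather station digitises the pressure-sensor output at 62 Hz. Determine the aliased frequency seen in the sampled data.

72 Hz mod fs = 10 Hz.
10 Hz ≤ fs/2 = 31 Hz, appears at 10 Hz.

10 Hz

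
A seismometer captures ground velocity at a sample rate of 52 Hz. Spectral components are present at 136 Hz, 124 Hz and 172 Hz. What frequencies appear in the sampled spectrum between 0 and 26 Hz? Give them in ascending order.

16 Hz, 20 Hz

fs/2 = 26 Hz.
136 Hz mod fs = 32 Hz.
32 Hz > fs/2 = 26 Hz, folds to fs − 32 Hz = 20 Hz.
124 Hz mod fs = 20 Hz.
20 Hz ≤ fs/2 = 26 Hz, appears at 20 Hz.
172 Hz mod fs = 16 Hz.
16 Hz ≤ fs/2 = 26 Hz, appears at 16 Hz.
Distinct values: {16 Hz, 20 Hz}.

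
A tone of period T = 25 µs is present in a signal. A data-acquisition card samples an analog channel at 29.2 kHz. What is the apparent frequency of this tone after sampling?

10.8 kHz

T = 25 µs → f = 1/T = 40 kHz.
40 kHz mod fs = 10.8 kHz.
10.8 kHz ≤ fs/2 = 14.6 kHz, appears at 10.8 kHz.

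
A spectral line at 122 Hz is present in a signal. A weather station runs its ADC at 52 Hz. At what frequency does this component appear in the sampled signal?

18 Hz

122 Hz mod fs = 18 Hz.
18 Hz ≤ fs/2 = 26 Hz, appears at 18 Hz.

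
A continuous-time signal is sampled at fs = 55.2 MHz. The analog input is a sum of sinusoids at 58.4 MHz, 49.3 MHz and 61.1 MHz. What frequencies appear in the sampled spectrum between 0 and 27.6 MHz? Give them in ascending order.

3.2 MHz, 5.9 MHz

fs/2 = 27.6 MHz.
58.4 MHz mod fs = 3.2 MHz.
3.2 MHz ≤ fs/2 = 27.6 MHz, appears at 3.2 MHz.
49.3 MHz > fs/2 = 27.6 MHz, folds to fs − 49.3 MHz = 5.9 MHz.
61.1 MHz mod fs = 5.9 MHz.
5.9 MHz ≤ fs/2 = 27.6 MHz, appears at 5.9 MHz.
Distinct values: {3.2 MHz, 5.9 MHz}.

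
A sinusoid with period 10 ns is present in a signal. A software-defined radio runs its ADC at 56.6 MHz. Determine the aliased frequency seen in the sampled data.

13.2 MHz

T = 10 ns → f = 1/T = 100 MHz.
100 MHz mod fs = 43.4 MHz.
43.4 MHz > fs/2 = 28.3 MHz, folds to fs − 43.4 MHz = 13.2 MHz.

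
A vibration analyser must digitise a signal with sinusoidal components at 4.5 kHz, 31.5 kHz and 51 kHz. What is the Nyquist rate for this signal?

102 kHz

Highest-frequency component: 51 kHz.
Nyquist rate = 2 × 51 kHz = 102 kHz.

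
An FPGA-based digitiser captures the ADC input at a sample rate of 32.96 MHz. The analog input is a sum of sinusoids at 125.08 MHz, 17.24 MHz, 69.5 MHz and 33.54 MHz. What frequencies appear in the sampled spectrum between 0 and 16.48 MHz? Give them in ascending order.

0.58 MHz, 3.58 MHz, 6.76 MHz, 15.72 MHz

fs/2 = 16.48 MHz.
125.08 MHz mod fs = 26.2 MHz.
26.2 MHz > fs/2 = 16.48 MHz, folds to fs − 26.2 MHz = 6.76 MHz.
17.24 MHz > fs/2 = 16.48 MHz, folds to fs − 17.24 MHz = 15.72 MHz.
69.5 MHz mod fs = 3.58 MHz.
3.58 MHz ≤ fs/2 = 16.48 MHz, appears at 3.58 MHz.
33.54 MHz mod fs = 0.58 MHz.
0.58 MHz ≤ fs/2 = 16.48 MHz, appears at 0.58 MHz.
Distinct values: {0.58 MHz, 3.58 MHz, 6.76 MHz, 15.72 MHz}.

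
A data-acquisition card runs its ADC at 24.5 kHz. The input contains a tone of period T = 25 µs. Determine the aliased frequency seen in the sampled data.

9 kHz

T = 25 µs → f = 1/T = 40 kHz.
40 kHz mod fs = 15.5 kHz.
15.5 kHz > fs/2 = 12.25 kHz, folds to fs − 15.5 kHz = 9 kHz.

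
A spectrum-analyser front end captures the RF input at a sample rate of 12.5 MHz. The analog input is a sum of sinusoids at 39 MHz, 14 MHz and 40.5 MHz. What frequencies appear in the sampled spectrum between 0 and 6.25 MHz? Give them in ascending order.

1.5 MHz, 3 MHz

fs/2 = 6.25 MHz.
39 MHz mod fs = 1.5 MHz.
1.5 MHz ≤ fs/2 = 6.25 MHz, appears at 1.5 MHz.
14 MHz mod fs = 1.5 MHz.
1.5 MHz ≤ fs/2 = 6.25 MHz, appears at 1.5 MHz.
40.5 MHz mod fs = 3 MHz.
3 MHz ≤ fs/2 = 6.25 MHz, appears at 3 MHz.
Distinct values: {1.5 MHz, 3 MHz}.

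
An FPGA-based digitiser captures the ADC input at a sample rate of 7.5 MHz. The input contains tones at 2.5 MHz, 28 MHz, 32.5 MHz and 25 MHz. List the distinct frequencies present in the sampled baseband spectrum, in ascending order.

fs/2 = 3.75 MHz.
2.5 MHz ≤ fs/2 = 3.75 MHz, passes unchanged.
28 MHz mod fs = 5.5 MHz.
5.5 MHz > fs/2 = 3.75 MHz, folds to fs − 5.5 MHz = 2 MHz.
32.5 MHz mod fs = 2.5 MHz.
2.5 MHz ≤ fs/2 = 3.75 MHz, appears at 2.5 MHz.
25 MHz mod fs = 2.5 MHz.
2.5 MHz ≤ fs/2 = 3.75 MHz, appears at 2.5 MHz.
Distinct values: {2 MHz, 2.5 MHz}.

2 MHz, 2.5 MHz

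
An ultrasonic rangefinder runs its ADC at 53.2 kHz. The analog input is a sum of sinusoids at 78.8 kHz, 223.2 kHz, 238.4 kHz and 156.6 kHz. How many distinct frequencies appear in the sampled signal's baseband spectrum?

fs/2 = 26.6 kHz.
78.8 kHz mod fs = 25.6 kHz.
25.6 kHz ≤ fs/2 = 26.6 kHz, appears at 25.6 kHz.
223.2 kHz mod fs = 10.4 kHz.
10.4 kHz ≤ fs/2 = 26.6 kHz, appears at 10.4 kHz.
238.4 kHz mod fs = 25.6 kHz.
25.6 kHz ≤ fs/2 = 26.6 kHz, appears at 25.6 kHz.
156.6 kHz mod fs = 50.2 kHz.
50.2 kHz > fs/2 = 26.6 kHz, folds to fs − 50.2 kHz = 3 kHz.
Distinct values: {3 kHz, 10.4 kHz, 25.6 kHz} → 3.

3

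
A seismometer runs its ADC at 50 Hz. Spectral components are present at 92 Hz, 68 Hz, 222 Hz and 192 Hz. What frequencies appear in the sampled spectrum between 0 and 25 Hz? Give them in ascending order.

fs/2 = 25 Hz.
92 Hz mod fs = 42 Hz.
42 Hz > fs/2 = 25 Hz, folds to fs − 42 Hz = 8 Hz.
68 Hz mod fs = 18 Hz.
18 Hz ≤ fs/2 = 25 Hz, appears at 18 Hz.
222 Hz mod fs = 22 Hz.
22 Hz ≤ fs/2 = 25 Hz, appears at 22 Hz.
192 Hz mod fs = 42 Hz.
42 Hz > fs/2 = 25 Hz, folds to fs − 42 Hz = 8 Hz.
Distinct values: {8 Hz, 18 Hz, 22 Hz}.

8 Hz, 18 Hz, 22 Hz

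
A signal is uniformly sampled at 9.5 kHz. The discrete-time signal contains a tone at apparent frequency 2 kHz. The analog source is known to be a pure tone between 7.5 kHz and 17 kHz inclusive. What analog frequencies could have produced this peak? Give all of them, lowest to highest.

7.5 kHz, 11.5 kHz, 17 kHz

Frequencies that alias to 2 kHz are k·fs ± 2 kHz for integer k ≥ 0.
k=0: 2 kHz.
k=1: 7.5 kHz, 11.5 kHz.
k=2: 17 kHz, 21 kHz.
k=3: 26.5 kHz, 30.5 kHz.
Within [7.5 kHz, 17 kHz]: 7.5 kHz, 11.5 kHz, 17 kHz.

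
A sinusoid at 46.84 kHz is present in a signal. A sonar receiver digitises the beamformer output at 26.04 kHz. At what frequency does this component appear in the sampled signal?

5.24 kHz

46.84 kHz mod fs = 20.8 kHz.
20.8 kHz > fs/2 = 13.02 kHz, folds to fs − 20.8 kHz = 5.24 kHz.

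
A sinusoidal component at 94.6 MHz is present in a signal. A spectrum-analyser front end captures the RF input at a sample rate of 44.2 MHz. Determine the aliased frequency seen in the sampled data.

6.2 MHz

94.6 MHz mod fs = 6.2 MHz.
6.2 MHz ≤ fs/2 = 22.1 MHz, appears at 6.2 MHz.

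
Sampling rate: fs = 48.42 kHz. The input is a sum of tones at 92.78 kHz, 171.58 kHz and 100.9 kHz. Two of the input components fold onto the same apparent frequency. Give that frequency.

fs/2 = 24.21 kHz.
92.78 kHz mod fs = 44.36 kHz.
44.36 kHz > fs/2 = 24.21 kHz, folds to fs − 44.36 kHz = 4.06 kHz.
171.58 kHz mod fs = 26.32 kHz.
26.32 kHz > fs/2 = 24.21 kHz, folds to fs − 26.32 kHz = 22.1 kHz.
100.9 kHz mod fs = 4.06 kHz.
4.06 kHz ≤ fs/2 = 24.21 kHz, appears at 4.06 kHz.
92.78 kHz and 100.9 kHz both map to 4.06 kHz.

4.06 kHz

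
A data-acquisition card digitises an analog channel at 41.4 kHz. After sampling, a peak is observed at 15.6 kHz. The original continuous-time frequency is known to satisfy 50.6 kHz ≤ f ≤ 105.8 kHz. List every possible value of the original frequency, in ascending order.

Frequencies that alias to 15.6 kHz are k·fs ± 15.6 kHz for integer k ≥ 0.
k=0: 15.6 kHz.
k=1: 25.8 kHz, 57 kHz.
k=2: 67.2 kHz, 98.4 kHz.
k=3: 108.6 kHz, 139.8 kHz.
Within [50.6 kHz, 105.8 kHz]: 57 kHz, 67.2 kHz, 98.4 kHz.

57 kHz, 67.2 kHz, 98.4 kHz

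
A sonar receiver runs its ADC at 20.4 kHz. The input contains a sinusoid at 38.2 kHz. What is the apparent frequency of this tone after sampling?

2.6 kHz

38.2 kHz mod fs = 17.8 kHz.
17.8 kHz > fs/2 = 10.2 kHz, folds to fs − 17.8 kHz = 2.6 kHz.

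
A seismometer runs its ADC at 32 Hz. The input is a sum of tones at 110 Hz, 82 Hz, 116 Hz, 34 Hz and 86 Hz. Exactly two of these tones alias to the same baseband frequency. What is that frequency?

14 Hz

fs/2 = 16 Hz.
110 Hz mod fs = 14 Hz.
14 Hz ≤ fs/2 = 16 Hz, appears at 14 Hz.
82 Hz mod fs = 18 Hz.
18 Hz > fs/2 = 16 Hz, folds to fs − 18 Hz = 14 Hz.
116 Hz mod fs = 20 Hz.
20 Hz > fs/2 = 16 Hz, folds to fs − 20 Hz = 12 Hz.
34 Hz mod fs = 2 Hz.
2 Hz ≤ fs/2 = 16 Hz, appears at 2 Hz.
86 Hz mod fs = 22 Hz.
22 Hz > fs/2 = 16 Hz, folds to fs − 22 Hz = 10 Hz.
82 Hz and 110 Hz both map to 14 Hz.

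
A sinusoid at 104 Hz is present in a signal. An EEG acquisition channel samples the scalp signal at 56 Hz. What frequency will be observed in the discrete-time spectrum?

104 Hz mod fs = 48 Hz.
48 Hz > fs/2 = 28 Hz, folds to fs − 48 Hz = 8 Hz.

8 Hz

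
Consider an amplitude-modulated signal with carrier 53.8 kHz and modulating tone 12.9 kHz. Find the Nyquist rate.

AM sidebands sit at fc ± fm = 40.9 kHz and 66.7 kHz.
Highest-frequency component: 66.7 kHz.
Nyquist rate = 2 × 66.7 kHz = 133.4 kHz.

133.4 kHz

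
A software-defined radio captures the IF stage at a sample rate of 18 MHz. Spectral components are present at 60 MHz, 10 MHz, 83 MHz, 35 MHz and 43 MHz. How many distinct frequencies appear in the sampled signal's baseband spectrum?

4

fs/2 = 9 MHz.
60 MHz mod fs = 6 MHz.
6 MHz ≤ fs/2 = 9 MHz, appears at 6 MHz.
10 MHz > fs/2 = 9 MHz, folds to fs − 10 MHz = 8 MHz.
83 MHz mod fs = 11 MHz.
11 MHz > fs/2 = 9 MHz, folds to fs − 11 MHz = 7 MHz.
35 MHz mod fs = 17 MHz.
17 MHz > fs/2 = 9 MHz, folds to fs − 17 MHz = 1 MHz.
43 MHz mod fs = 7 MHz.
7 MHz ≤ fs/2 = 9 MHz, appears at 7 MHz.
Distinct values: {1 MHz, 6 MHz, 7 MHz, 8 MHz} → 4.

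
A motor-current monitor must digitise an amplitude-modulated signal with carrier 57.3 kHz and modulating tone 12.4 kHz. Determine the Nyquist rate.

139.4 kHz

AM sidebands sit at fc ± fm = 44.9 kHz and 69.7 kHz.
Highest-frequency component: 69.7 kHz.
Nyquist rate = 2 × 69.7 kHz = 139.4 kHz.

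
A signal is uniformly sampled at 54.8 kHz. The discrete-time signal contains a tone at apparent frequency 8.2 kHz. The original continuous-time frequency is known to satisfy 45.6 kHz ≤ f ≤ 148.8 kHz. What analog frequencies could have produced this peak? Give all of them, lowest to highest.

Frequencies that alias to 8.2 kHz are k·fs ± 8.2 kHz for integer k ≥ 0.
k=0: 8.2 kHz.
k=1: 46.6 kHz, 63 kHz.
k=2: 101.4 kHz, 117.8 kHz.
k=3: 156.2 kHz, 172.6 kHz.
Within [45.6 kHz, 148.8 kHz]: 46.6 kHz, 63 kHz, 101.4 kHz, 117.8 kHz.

46.6 kHz, 63 kHz, 101.4 kHz, 117.8 kHz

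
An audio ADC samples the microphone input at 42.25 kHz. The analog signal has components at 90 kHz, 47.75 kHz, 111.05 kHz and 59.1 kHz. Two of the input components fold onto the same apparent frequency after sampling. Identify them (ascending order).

47.75 kHz, 90 kHz

fs/2 = 21.125 kHz.
90 kHz mod fs = 5.5 kHz.
5.5 kHz ≤ fs/2 = 21.125 kHz, appears at 5.5 kHz.
47.75 kHz mod fs = 5.5 kHz.
5.5 kHz ≤ fs/2 = 21.125 kHz, appears at 5.5 kHz.
111.05 kHz mod fs = 26.55 kHz.
26.55 kHz > fs/2 = 21.125 kHz, folds to fs − 26.55 kHz = 15.7 kHz.
59.1 kHz mod fs = 16.85 kHz.
16.85 kHz ≤ fs/2 = 21.125 kHz, appears at 16.85 kHz.
47.75 kHz and 90 kHz both map to 5.5 kHz.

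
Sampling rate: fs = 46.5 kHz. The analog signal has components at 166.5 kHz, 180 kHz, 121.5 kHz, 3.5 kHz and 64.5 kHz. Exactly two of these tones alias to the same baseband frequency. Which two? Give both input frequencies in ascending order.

fs/2 = 23.25 kHz.
166.5 kHz mod fs = 27 kHz.
27 kHz > fs/2 = 23.25 kHz, folds to fs − 27 kHz = 19.5 kHz.
180 kHz mod fs = 40.5 kHz.
40.5 kHz > fs/2 = 23.25 kHz, folds to fs − 40.5 kHz = 6 kHz.
121.5 kHz mod fs = 28.5 kHz.
28.5 kHz > fs/2 = 23.25 kHz, folds to fs − 28.5 kHz = 18 kHz.
3.5 kHz ≤ fs/2 = 23.25 kHz, passes unchanged.
64.5 kHz mod fs = 18 kHz.
18 kHz ≤ fs/2 = 23.25 kHz, appears at 18 kHz.
64.5 kHz and 121.5 kHz both map to 18 kHz.

64.5 kHz, 121.5 kHz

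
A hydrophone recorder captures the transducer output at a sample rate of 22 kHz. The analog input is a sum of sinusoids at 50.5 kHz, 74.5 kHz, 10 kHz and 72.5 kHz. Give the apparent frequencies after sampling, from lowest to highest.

fs/2 = 11 kHz.
50.5 kHz mod fs = 6.5 kHz.
6.5 kHz ≤ fs/2 = 11 kHz, appears at 6.5 kHz.
74.5 kHz mod fs = 8.5 kHz.
8.5 kHz ≤ fs/2 = 11 kHz, appears at 8.5 kHz.
10 kHz ≤ fs/2 = 11 kHz, passes unchanged.
72.5 kHz mod fs = 6.5 kHz.
6.5 kHz ≤ fs/2 = 11 kHz, appears at 6.5 kHz.
Distinct values: {6.5 kHz, 8.5 kHz, 10 kHz}.

6.5 kHz, 8.5 kHz, 10 kHz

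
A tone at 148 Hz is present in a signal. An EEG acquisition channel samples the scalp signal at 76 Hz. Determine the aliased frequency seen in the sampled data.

4 Hz

148 Hz mod fs = 72 Hz.
72 Hz > fs/2 = 38 Hz, folds to fs − 72 Hz = 4 Hz.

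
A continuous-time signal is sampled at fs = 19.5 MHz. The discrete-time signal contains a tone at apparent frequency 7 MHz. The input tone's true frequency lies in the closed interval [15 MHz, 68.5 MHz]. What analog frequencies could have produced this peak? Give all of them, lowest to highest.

Frequencies that alias to 7 MHz are k·fs ± 7 MHz for integer k ≥ 0.
k=0: 7 MHz.
k=1: 12.5 MHz, 26.5 MHz.
k=2: 32 MHz, 46 MHz.
k=3: 51.5 MHz, 65.5 MHz.
k=4: 71 MHz, 85 MHz.
Within [15 MHz, 68.5 MHz]: 26.5 MHz, 32 MHz, 46 MHz, 51.5 MHz, 65.5 MHz.

26.5 MHz, 32 MHz, 46 MHz, 51.5 MHz, 65.5 MHz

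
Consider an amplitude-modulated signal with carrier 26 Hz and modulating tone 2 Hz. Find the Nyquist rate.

56 Hz

AM sidebands sit at fc ± fm = 24 Hz and 28 Hz.
Highest-frequency component: 28 Hz.
Nyquist rate = 2 × 28 Hz = 56 Hz.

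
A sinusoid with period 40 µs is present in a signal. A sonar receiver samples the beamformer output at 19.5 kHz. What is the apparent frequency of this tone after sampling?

5.5 kHz

T = 40 µs → f = 1/T = 25 kHz.
25 kHz mod fs = 5.5 kHz.
5.5 kHz ≤ fs/2 = 9.75 kHz, appears at 5.5 kHz.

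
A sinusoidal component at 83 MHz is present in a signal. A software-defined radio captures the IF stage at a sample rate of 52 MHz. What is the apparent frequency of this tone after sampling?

21 MHz

83 MHz mod fs = 31 MHz.
31 MHz > fs/2 = 26 MHz, folds to fs − 31 MHz = 21 MHz.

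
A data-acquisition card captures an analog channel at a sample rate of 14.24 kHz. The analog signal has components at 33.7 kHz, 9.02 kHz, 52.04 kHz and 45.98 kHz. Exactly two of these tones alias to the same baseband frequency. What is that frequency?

fs/2 = 7.12 kHz.
33.7 kHz mod fs = 5.22 kHz.
5.22 kHz ≤ fs/2 = 7.12 kHz, appears at 5.22 kHz.
9.02 kHz > fs/2 = 7.12 kHz, folds to fs − 9.02 kHz = 5.22 kHz.
52.04 kHz mod fs = 9.32 kHz.
9.32 kHz > fs/2 = 7.12 kHz, folds to fs − 9.32 kHz = 4.92 kHz.
45.98 kHz mod fs = 3.26 kHz.
3.26 kHz ≤ fs/2 = 7.12 kHz, appears at 3.26 kHz.
9.02 kHz and 33.7 kHz both map to 5.22 kHz.

5.22 kHz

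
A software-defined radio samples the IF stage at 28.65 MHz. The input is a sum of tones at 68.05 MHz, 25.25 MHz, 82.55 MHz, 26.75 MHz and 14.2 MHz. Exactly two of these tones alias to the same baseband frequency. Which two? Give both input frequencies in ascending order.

fs/2 = 14.325 MHz.
68.05 MHz mod fs = 10.75 MHz.
10.75 MHz ≤ fs/2 = 14.325 MHz, appears at 10.75 MHz.
25.25 MHz > fs/2 = 14.325 MHz, folds to fs − 25.25 MHz = 3.4 MHz.
82.55 MHz mod fs = 25.25 MHz.
25.25 MHz > fs/2 = 14.325 MHz, folds to fs − 25.25 MHz = 3.4 MHz.
26.75 MHz > fs/2 = 14.325 MHz, folds to fs − 26.75 MHz = 1.9 MHz.
14.2 MHz ≤ fs/2 = 14.325 MHz, passes unchanged.
25.25 MHz and 82.55 MHz both map to 3.4 MHz.

25.25 MHz, 82.55 MHz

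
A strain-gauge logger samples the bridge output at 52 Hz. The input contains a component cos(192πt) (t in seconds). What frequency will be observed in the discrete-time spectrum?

ω = 192π rad/s → f = ω/(2π) = 96 Hz.
96 Hz mod fs = 44 Hz.
44 Hz > fs/2 = 26 Hz, folds to fs − 44 Hz = 8 Hz.

8 Hz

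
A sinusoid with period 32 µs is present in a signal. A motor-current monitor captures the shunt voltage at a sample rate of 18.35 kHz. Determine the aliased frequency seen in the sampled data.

T = 32 µs → f = 1/T = 31.25 kHz.
31.25 kHz mod fs = 12.9 kHz.
12.9 kHz > fs/2 = 9.175 kHz, folds to fs − 12.9 kHz = 5.45 kHz.

5.45 kHz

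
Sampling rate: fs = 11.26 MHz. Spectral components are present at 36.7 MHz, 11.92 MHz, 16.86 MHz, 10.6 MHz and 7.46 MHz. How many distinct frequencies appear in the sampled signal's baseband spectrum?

fs/2 = 5.63 MHz.
36.7 MHz mod fs = 2.92 MHz.
2.92 MHz ≤ fs/2 = 5.63 MHz, appears at 2.92 MHz.
11.92 MHz mod fs = 0.66 MHz.
0.66 MHz ≤ fs/2 = 5.63 MHz, appears at 0.66 MHz.
16.86 MHz mod fs = 5.6 MHz.
5.6 MHz ≤ fs/2 = 5.63 MHz, appears at 5.6 MHz.
10.6 MHz > fs/2 = 5.63 MHz, folds to fs − 10.6 MHz = 0.66 MHz.
7.46 MHz > fs/2 = 5.63 MHz, folds to fs − 7.46 MHz = 3.8 MHz.
Distinct values: {0.66 MHz, 2.92 MHz, 3.8 MHz, 5.6 MHz} → 4.

4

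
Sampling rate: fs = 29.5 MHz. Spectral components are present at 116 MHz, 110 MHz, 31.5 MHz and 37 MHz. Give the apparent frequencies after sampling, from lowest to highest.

fs/2 = 14.75 MHz.
116 MHz mod fs = 27.5 MHz.
27.5 MHz > fs/2 = 14.75 MHz, folds to fs − 27.5 MHz = 2 MHz.
110 MHz mod fs = 21.5 MHz.
21.5 MHz > fs/2 = 14.75 MHz, folds to fs − 21.5 MHz = 8 MHz.
31.5 MHz mod fs = 2 MHz.
2 MHz ≤ fs/2 = 14.75 MHz, appears at 2 MHz.
37 MHz mod fs = 7.5 MHz.
7.5 MHz ≤ fs/2 = 14.75 MHz, appears at 7.5 MHz.
Distinct values: {2 MHz, 7.5 MHz, 8 MHz}.

2 MHz, 7.5 MHz, 8 MHz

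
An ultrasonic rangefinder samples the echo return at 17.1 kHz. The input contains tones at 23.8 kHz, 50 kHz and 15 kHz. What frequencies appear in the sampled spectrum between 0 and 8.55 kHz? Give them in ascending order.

1.3 kHz, 2.1 kHz, 6.7 kHz

fs/2 = 8.55 kHz.
23.8 kHz mod fs = 6.7 kHz.
6.7 kHz ≤ fs/2 = 8.55 kHz, appears at 6.7 kHz.
50 kHz mod fs = 15.8 kHz.
15.8 kHz > fs/2 = 8.55 kHz, folds to fs − 15.8 kHz = 1.3 kHz.
15 kHz > fs/2 = 8.55 kHz, folds to fs − 15 kHz = 2.1 kHz.
Distinct values: {1.3 kHz, 2.1 kHz, 6.7 kHz}.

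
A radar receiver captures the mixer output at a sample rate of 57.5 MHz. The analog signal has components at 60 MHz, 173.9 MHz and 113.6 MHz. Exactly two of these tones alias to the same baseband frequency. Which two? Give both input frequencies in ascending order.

fs/2 = 28.75 MHz.
60 MHz mod fs = 2.5 MHz.
2.5 MHz ≤ fs/2 = 28.75 MHz, appears at 2.5 MHz.
173.9 MHz mod fs = 1.4 MHz.
1.4 MHz ≤ fs/2 = 28.75 MHz, appears at 1.4 MHz.
113.6 MHz mod fs = 56.1 MHz.
56.1 MHz > fs/2 = 28.75 MHz, folds to fs − 56.1 MHz = 1.4 MHz.
113.6 MHz and 173.9 MHz both map to 1.4 MHz.

113.6 MHz, 173.9 MHz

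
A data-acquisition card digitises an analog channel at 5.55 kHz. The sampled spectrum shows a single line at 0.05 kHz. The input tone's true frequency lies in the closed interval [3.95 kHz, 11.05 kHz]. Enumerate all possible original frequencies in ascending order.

5.5 kHz, 5.6 kHz, 11.05 kHz

Frequencies that alias to 0.05 kHz are k·fs ± 0.05 kHz for integer k ≥ 0.
k=0: 0.05 kHz.
k=1: 5.5 kHz, 5.6 kHz.
k=2: 11.05 kHz, 11.15 kHz.
k=3: 16.6 kHz, 16.7 kHz.
Within [3.95 kHz, 11.05 kHz]: 5.5 kHz, 5.6 kHz, 11.05 kHz.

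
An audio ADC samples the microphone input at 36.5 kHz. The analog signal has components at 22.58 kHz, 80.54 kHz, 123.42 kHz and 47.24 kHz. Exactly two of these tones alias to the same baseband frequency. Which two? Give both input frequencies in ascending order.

fs/2 = 18.25 kHz.
22.58 kHz > fs/2 = 18.25 kHz, folds to fs − 22.58 kHz = 13.92 kHz.
80.54 kHz mod fs = 7.54 kHz.
7.54 kHz ≤ fs/2 = 18.25 kHz, appears at 7.54 kHz.
123.42 kHz mod fs = 13.92 kHz.
13.92 kHz ≤ fs/2 = 18.25 kHz, appears at 13.92 kHz.
47.24 kHz mod fs = 10.74 kHz.
10.74 kHz ≤ fs/2 = 18.25 kHz, appears at 10.74 kHz.
22.58 kHz and 123.42 kHz both map to 13.92 kHz.

22.58 kHz, 123.42 kHz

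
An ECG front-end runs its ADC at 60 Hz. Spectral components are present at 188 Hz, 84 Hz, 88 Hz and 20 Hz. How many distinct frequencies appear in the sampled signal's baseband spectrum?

fs/2 = 30 Hz.
188 Hz mod fs = 8 Hz.
8 Hz ≤ fs/2 = 30 Hz, appears at 8 Hz.
84 Hz mod fs = 24 Hz.
24 Hz ≤ fs/2 = 30 Hz, appears at 24 Hz.
88 Hz mod fs = 28 Hz.
28 Hz ≤ fs/2 = 30 Hz, appears at 28 Hz.
20 Hz ≤ fs/2 = 30 Hz, passes unchanged.
Distinct values: {8 Hz, 20 Hz, 24 Hz, 28 Hz} → 4.

4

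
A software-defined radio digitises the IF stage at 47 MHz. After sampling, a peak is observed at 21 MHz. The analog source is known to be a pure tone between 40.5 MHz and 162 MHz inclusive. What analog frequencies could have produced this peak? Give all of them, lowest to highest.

Frequencies that alias to 21 MHz are k·fs ± 21 MHz for integer k ≥ 0.
k=0: 21 MHz.
k=1: 26 MHz, 68 MHz.
k=2: 73 MHz, 115 MHz.
k=3: 120 MHz, 162 MHz.
k=4: 167 MHz, 209 MHz.
Within [40.5 MHz, 162 MHz]: 68 MHz, 73 MHz, 115 MHz, 120 MHz, 162 MHz.

68 MHz, 73 MHz, 115 MHz, 120 MHz, 162 MHz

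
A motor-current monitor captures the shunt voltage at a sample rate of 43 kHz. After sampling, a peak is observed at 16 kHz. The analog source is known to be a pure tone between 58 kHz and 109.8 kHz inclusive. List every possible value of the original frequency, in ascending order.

Frequencies that alias to 16 kHz are k·fs ± 16 kHz for integer k ≥ 0.
k=0: 16 kHz.
k=1: 27 kHz, 59 kHz.
k=2: 70 kHz, 102 kHz.
k=3: 113 kHz, 145 kHz.
Within [58 kHz, 109.8 kHz]: 59 kHz, 70 kHz, 102 kHz.

59 kHz, 70 kHz, 102 kHz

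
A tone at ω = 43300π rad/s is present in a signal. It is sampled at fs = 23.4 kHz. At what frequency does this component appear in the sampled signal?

1.75 kHz

ω = 43300π rad/s → f = ω/(2π) = 21650 Hz = 21.65 kHz.
21.65 kHz > fs/2 = 11.7 kHz, folds to fs − 21.65 kHz = 1.75 kHz.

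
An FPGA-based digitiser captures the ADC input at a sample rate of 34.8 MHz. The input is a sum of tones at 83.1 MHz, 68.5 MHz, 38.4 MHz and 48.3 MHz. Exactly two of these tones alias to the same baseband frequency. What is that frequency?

13.5 MHz

fs/2 = 17.4 MHz.
83.1 MHz mod fs = 13.5 MHz.
13.5 MHz ≤ fs/2 = 17.4 MHz, appears at 13.5 MHz.
68.5 MHz mod fs = 33.7 MHz.
33.7 MHz > fs/2 = 17.4 MHz, folds to fs − 33.7 MHz = 1.1 MHz.
38.4 MHz mod fs = 3.6 MHz.
3.6 MHz ≤ fs/2 = 17.4 MHz, appears at 3.6 MHz.
48.3 MHz mod fs = 13.5 MHz.
13.5 MHz ≤ fs/2 = 17.4 MHz, appears at 13.5 MHz.
48.3 MHz and 83.1 MHz both map to 13.5 MHz.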